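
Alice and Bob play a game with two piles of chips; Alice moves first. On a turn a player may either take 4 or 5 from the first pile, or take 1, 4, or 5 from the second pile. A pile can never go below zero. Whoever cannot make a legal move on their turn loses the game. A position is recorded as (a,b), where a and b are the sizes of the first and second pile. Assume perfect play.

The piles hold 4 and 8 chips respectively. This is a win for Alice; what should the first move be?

Classify positions by backward induction: terminal positions (no move available) are L. From any other position, the mover wins iff some move reaches an L.
No move ever increases a pile, so every position that can arise here has a ≤ 4 and b ≤ 8; it is enough to label the cells with 0 ≤ a ≤ 4 and 0 ≤ b ≤ 8.
Every move lowers a or b (never raises either), so fill the grid row by row in increasing a, and left to right within a row: each cell's successors are then already labelled.
      b=0  b=1  b=2  b=3  b=4  b=5  b=6  b=7  b=8
a=0:    L    W    L    W    W    W    W    W    L
a=1:    L    W    L    W    W    W    W    W    L
a=2:    L    W    L    W    W    W    W    W    L
a=3:    L    W    L    W    W    W    W    W    L
a=4:    W    L    W    L    W    W    W    W    W
Cells with no legal move (terminal, hence L): (0,0), (1,0), (2,0), (3,0).
The remaining L cells, each justified by listing all of its moves:
(0,2): the only move is to (0,1)(W), a W ⇒ L
(0,8): moves to (0,7)(W), (0,4)(W), (0,3)(W); every one is W ⇒ L
(1,2): the only move is to (1,1)(W), a W ⇒ L
(1,8): moves to (1,7)(W), (1,4)(W), (1,3)(W); every one is W ⇒ L
(2,2): the only move is to (2,1)(W), a W ⇒ L
(2,8): moves to (2,7)(W), (2,4)(W), (2,3)(W); every one is W ⇒ L
(3,2): the only move is to (3,1)(W), a W ⇒ L
(3,8): moves to (3,7)(W), (3,4)(W), (3,3)(W); every one is W ⇒ L
(4,1): moves to (0,1)(W), (4,0)(W); every one is W ⇒ L
(4,3): moves to (0,3)(W), (4,2)(W); every one is W ⇒ L
Every other cell has at least one move into one of the L cells above, so it is W.
From (4,8), the L positions reachable in one move are: (0,8), (4,3). Any move reaching one of these is winning.

Move to (0,8).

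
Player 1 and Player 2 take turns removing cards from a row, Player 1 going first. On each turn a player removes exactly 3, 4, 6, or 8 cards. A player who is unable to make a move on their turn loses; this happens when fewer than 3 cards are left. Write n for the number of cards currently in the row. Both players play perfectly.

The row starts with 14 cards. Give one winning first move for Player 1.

Positions with no move are L. A position that does have a move is losing for the player to move precisely when every available move leads to a winning position for the opponent. Fill in the labels:
n=0: no move → L
n=1: no move → L
n=2: no move → L
n=3: →0(L), so W
n=4: →1(L), so W
n=5: →2(L), so W
n=6: →2(L), so W
n=7: →1(L), so W
n=8: →2(L), so W
n=9: →1(L), so W
n=10: →2(L), so W
n=11: →8(W), 7(W), 5(W), 3(W) — all W, so L
n=12: →9(W), 8(W), 6(W), 4(W) — all W, so L
n=13: →10(W), 9(W), 7(W), 5(W) — all W, so L
n=14: →11(L), so W
From 14, the L positions reachable in one move are: 11.

Remove 3, leaving 11.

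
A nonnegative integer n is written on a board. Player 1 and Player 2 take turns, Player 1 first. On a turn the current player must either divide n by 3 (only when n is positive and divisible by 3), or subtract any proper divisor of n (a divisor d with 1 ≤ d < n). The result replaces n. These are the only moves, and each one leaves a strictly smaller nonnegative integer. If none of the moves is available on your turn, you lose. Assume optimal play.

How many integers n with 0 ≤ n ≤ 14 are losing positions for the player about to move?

7

Build the W/L table. Terminal = L. A non-terminal position is W if it has a move to some L; otherwise it is L.
n=0: no move → L
n=1: no move → L
n=2: reaches L-position 1 → W
n=3: reaches L-position 1 → W
n=4: only reaches 2(W), 3(W), all W → L
n=5: reaches L-position 4 → W
n=6: reaches L-position 4 → W
n=7: only reaches 6(W), which is W → L
n=8: reaches L-position 4 → W
n=9: only reaches 3(W), 6(W), 8(W), all W → L
n=10: reaches L-position 9 → W
n=11: only reaches 10(W), which is W → L
n=12: reaches L-position 4 → W
n=13: only reaches 12(W), which is W → L
n=14: reaches L-position 7 → W
L entries with 0 ≤ n ≤ 14: n = 0, 1, 4, 7, 9, 11, 13; that makes 7.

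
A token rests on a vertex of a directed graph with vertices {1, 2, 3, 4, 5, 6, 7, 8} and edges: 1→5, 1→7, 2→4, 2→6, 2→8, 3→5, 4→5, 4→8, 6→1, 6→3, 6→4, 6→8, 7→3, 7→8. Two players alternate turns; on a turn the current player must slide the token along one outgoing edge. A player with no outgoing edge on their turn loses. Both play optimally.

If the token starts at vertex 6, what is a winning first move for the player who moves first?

Label each position W (a win for the player to move) or L (a loss). A position with no legal move is L; any other position is W exactly when some move reaches an L, and L when every move reaches a W.
Every edge goes from a vertex to one that appears earlier in the order 5, 8, 3, 7, 1, 4, 6, 2, so processing vertices in that order labels each vertex after all of its successors.
5: no outgoing edge → L
8: no outgoing edge → L
3: →5(L), so W
7: →8(L), so W
1: →5(L), so W
4: →8(L), so W
6: →8(L), so W
2: →8(L), so W
From 6, the L positions reachable in one move are: 8.

Move to 8.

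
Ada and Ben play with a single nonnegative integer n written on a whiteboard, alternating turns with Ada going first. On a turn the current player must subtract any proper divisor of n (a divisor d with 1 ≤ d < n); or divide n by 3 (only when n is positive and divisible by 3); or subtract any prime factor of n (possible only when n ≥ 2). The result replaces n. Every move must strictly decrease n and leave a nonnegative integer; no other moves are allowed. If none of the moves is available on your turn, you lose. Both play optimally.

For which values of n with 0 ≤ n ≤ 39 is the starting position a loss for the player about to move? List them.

0, 1, 4, 9, 14, 20, 26, 32, 35, 38

Positions with no move are L. A position that does have a move is losing for the player to move precisely when every available move leads to a winning position for the opponent. Fill in the labels:
n=0: no move → L
n=1: no move → L
n=2: W (go to 0, an L position)
n=3: W (go to 0, an L position)
n=4: L (options 2(W), 3(W) are all W)
n=5: W (go to 0, an L position)
n=6: W (go to 4, an L position)
n=7: W (go to 0, an L position)
n=8: W (go to 4, an L position)
n=9: L (options 3(W), 6(W), 8(W) are all W)
n=10: W (go to 9, an L position)
n=11: W (go to 0, an L position)
n=12: W (go to 4, an L position)
n=13: W (go to 0, an L position)
n=14: L (options 7(W), 12(W), 13(W) are all W)
n=15: W (go to 14, an L position)
n=16: W (go to 14, an L position)
n=17: W (go to 0, an L position)
n=18: W (go to 9, an L position)
n=19: W (go to 0, an L position)
n=20: L (options 10(W), 15(W), 16(W), 18(W), 19(W) are all W)
n=21: W (go to 14, an L position)
n=22: W (go to 20, an L position)
n=23: W (go to 0, an L position)
n=24: W (go to 20, an L position)
n=25: W (go to 20, an L position)
n=26: L (options 13(W), 24(W), 25(W) are all W)
n=27: W (go to 9, an L position)
n=28: W (go to 14, an L position)
n=29: W (go to 0, an L position)
n=30: W (go to 20, an L position)
n=31: W (go to 0, an L position)
n=32: L (options 16(W), 24(W), 28(W), 30(W), 31(W) are all W)
n=33: W (go to 32, an L position)
n=34: W (go to 32, an L position)
n=35: L (options 28(W), 30(W), 34(W) are all W)
n=36: W (go to 32, an L position)
n=37: W (go to 0, an L position)
n=38: L (options 19(W), 36(W), 37(W) are all W)
n=39: W (go to 26, an L position)
The losing starting values of n are exactly the entries labelled L in this table (10 of them).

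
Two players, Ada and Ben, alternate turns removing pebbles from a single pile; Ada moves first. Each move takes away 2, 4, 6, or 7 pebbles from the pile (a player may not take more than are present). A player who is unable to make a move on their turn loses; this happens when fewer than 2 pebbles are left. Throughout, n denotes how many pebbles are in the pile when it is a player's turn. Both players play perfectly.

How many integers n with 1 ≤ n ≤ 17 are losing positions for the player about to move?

Label each position W (a win for the player to move) or L (a loss). A position with no legal move is L; any other position is W exactly when some move reaches an L, and L when every move reaches a W.
n=0: no move → L
n=1: no move → L
n=2: →0(L), so W
n=3: →1(L), so W
n=4: →0(L), so W
n=5: →1(L), so W
n=6: →0(L), so W
n=7: →1(L), so W
n=8: →1(L), so W
n=9: →7(W), 5(W), 3(W), 2(W) — all W, so L
n=10: →8(W), 6(W), 4(W), 3(W) — all W, so L
n=11: →9(L), so W
n=12: →10(L), so W
n=13: →9(L), so W
n=14: →10(L), so W
n=15: →9(L), so W
n=16: →10(L), so W
n=17: →10(L), so W
L entries with 1 ≤ n ≤ 17 (n=0 is outside the asked range and is not counted): n = 1, 9, 10; that makes 3.

3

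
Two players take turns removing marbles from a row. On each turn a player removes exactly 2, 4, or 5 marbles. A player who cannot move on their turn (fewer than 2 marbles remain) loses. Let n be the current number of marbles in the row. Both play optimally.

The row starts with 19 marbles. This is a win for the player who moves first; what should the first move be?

Remove 4, leaving 15.

Build the W/L table. Terminal = L. A non-terminal position is W if it has a move to some L; otherwise it is L.
n=0: no move → L
n=1: no move → L
n=2: W (go to 0, an L position)
n=3: W (go to 1, an L position)
n=4: W (go to 0, an L position)
n=5: W (go to 1, an L position)
n=6: W (go to 1, an L position)
n=7: L (options 5(W), 3(W), 2(W) are all W)
n=8: L (options 6(W), 4(W), 3(W) are all W)
n=9: W (go to 7, an L position)
n=10: W (go to 8, an L position)
n=11: W (go to 7, an L position)
n=12: W (go to 8, an L position)
n=13: W (go to 8, an L position)
n=14: L (options 12(W), 10(W), 9(W) are all W)
n=15: L (options 13(W), 11(W), 10(W) are all W)
n=16: W (go to 14, an L position)
n=17: W (go to 15, an L position)
n=18: W (go to 14, an L position)
n=19: W (go to 15, an L position)
From 19, the L positions reachable in one move are: 15, 14. Any move reaching one of these is winning.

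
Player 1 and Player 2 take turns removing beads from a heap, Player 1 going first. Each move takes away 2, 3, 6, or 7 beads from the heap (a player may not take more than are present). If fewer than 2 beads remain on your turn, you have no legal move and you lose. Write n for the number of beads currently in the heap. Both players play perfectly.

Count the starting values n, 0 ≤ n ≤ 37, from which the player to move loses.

Classify positions by backward induction: terminal positions (no move available) are L. From any other position, the mover wins iff some move reaches an L.
n=0: no move → L
n=1: no move → L
n=2: can move to 0, which is L ⇒ W
n=3: can move to 1, which is L ⇒ W
n=4: can move to 1, which is L ⇒ W
n=5: moves to 3(W), 2(W); every one is W ⇒ L
n=6: can move to 0, which is L ⇒ W
n=7: can move to 5, which is L ⇒ W
n=8: can move to 5, which is L ⇒ W
n=9: moves to 7(W), 6(W), 3(W), 2(W); every one is W ⇒ L
n=10: moves to 8(W), 7(W), 4(W), 3(W); every one is W ⇒ L
n=11: can move to 9, which is L ⇒ W
n=12: can move to 10, which is L ⇒ W
n=13: can move to 10, which is L ⇒ W
n=14: moves to 12(W), 11(W), 8(W), 7(W); every one is W ⇒ L
n=15: can move to 9, which is L ⇒ W
n=16: can move to 14, which is L ⇒ W
n=17: can move to 14, which is L ⇒ W
n=18: moves to 16(W), 15(W), 12(W), 11(W); every one is W ⇒ L
n=19: moves to 17(W), 16(W), 13(W), 12(W); every one is W ⇒ L
n=20: can move to 18, which is L ⇒ W
n=21: can move to 19, which is L ⇒ W
n=22: can move to 19, which is L ⇒ W
n=23: moves to 21(W), 20(W), 17(W), 16(W); every one is W ⇒ L
n=24: can move to 18, which is L ⇒ W
n=25: can move to 23, which is L ⇒ W
n=26: can move to 23, which is L ⇒ W
n=27: moves to 25(W), 24(W), 21(W), 20(W); every one is W ⇒ L
n=28: moves to 26(W), 25(W), 22(W), 21(W); every one is W ⇒ L
n=29: can move to 27, which is L ⇒ W
n=30: can move to 28, which is L ⇒ W
n=31: can move to 28, which is L ⇒ W
n=32: moves to 30(W), 29(W), 26(W), 25(W); every one is W ⇒ L
n=33: can move to 27, which is L ⇒ W
n=34: can move to 32, which is L ⇒ W
n=35: can move to 32, which is L ⇒ W
n=36: moves to 34(W), 33(W), 30(W), 29(W); every one is W ⇒ L
n=37: moves to 35(W), 34(W), 31(W), 30(W); every one is W ⇒ L
L entries with 0 ≤ n ≤ 37: n = 0, 1, 5, 9, 10, 14, 18, 19, 23, 27, 28, 32, 36, 37; that makes 14.

14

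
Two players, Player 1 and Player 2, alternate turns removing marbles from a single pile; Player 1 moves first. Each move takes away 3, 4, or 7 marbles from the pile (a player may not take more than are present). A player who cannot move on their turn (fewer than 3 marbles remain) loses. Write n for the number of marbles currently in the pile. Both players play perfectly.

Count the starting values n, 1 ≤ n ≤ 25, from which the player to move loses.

8

Label each position W (a win for the player to move) or L (a loss). A position with no legal move is L; any other position is W exactly when some move reaches an L, and L when every move reaches a W.
n=0: no move → L
n=1: no move → L
n=2: no move → L
n=3: →0(L), so W
n=4: →1(L), so W
n=5: →2(L), so W
n=6: →2(L), so W
n=7: →0(L), so W
n=8: →1(L), so W
n=9: →2(L), so W
n=10: →7(W), 6(W), 3(W) — all W, so L
n=11: →8(W), 7(W), 4(W) — all W, so L
n=12: →9(W), 8(W), 5(W) — all W, so L
n=13: →10(L), so W
n=14: →11(L), so W
n=15: →12(L), so W
n=16: →12(L), so W
n=17: →10(L), so W
n=18: →11(L), so W
n=19: →12(L), so W
n=20: →17(W), 16(W), 13(W) — all W, so L
n=21: →18(W), 17(W), 14(W) — all W, so L
n=22: →19(W), 18(W), 15(W) — all W, so L
n=23: →20(L), so W
n=24: →21(L), so W
n=25: →22(L), so W
L entries with 1 ≤ n ≤ 25 (n=0 is outside the asked range and is not counted): n = 1, 2, 10, 11, 12, 20, 21, 22; that makes 8.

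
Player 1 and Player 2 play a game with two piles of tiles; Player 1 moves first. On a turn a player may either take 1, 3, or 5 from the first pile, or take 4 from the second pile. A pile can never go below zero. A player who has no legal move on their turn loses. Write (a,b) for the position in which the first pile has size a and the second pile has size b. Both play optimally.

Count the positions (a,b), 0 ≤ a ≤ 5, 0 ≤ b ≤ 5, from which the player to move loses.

Classify positions by backward induction: terminal positions (no move available) are L. From any other position, the mover wins iff some move reaches an L.
Every move lowers a or b (never raises either), so fill the grid row by row in increasing a, and left to right within a row: each cell's successors are then already labelled.
      b=0  b=1  b=2  b=3  b=4  b=5
a=0:    L    L    L    L    W    W
a=1:    W    W    W    W    L    L
a=2:    L    L    L    L    W    W
a=3:    W    W    W    W    L    L
a=4:    L    L    L    L    W    W
a=5:    W    W    W    W    L    L
Cells with no legal move (terminal, hence L): (0,0), (0,1), (0,2), (0,3).
The remaining L cells, each justified by listing all of its moves:
(1,4): L (options (0,4)(W), (1,0)(W) are all W)
(1,5): L (options (0,5)(W), (1,1)(W) are all W)
(2,0): L (sole option (1,0)(W) is W)
(2,1): L (sole option (1,1)(W) is W)
(2,2): L (sole option (1,2)(W) is W)
(2,3): L (sole option (1,3)(W) is W)
(3,4): L (options (2,4)(W), (0,4)(W), (3,0)(W) are all W)
(3,5): L (options (2,5)(W), (0,5)(W), (3,1)(W) are all W)
(4,0): L (options (3,0)(W), (1,0)(W) are all W)
(4,1): L (options (3,1)(W), (1,1)(W) are all W)
(4,2): L (options (3,2)(W), (1,2)(W) are all W)
(4,3): L (options (3,3)(W), (1,3)(W) are all W)
(5,4): L (options (4,4)(W), (2,4)(W), (0,4)(W), (5,0)(W) are all W)
(5,5): L (options (4,5)(W), (2,5)(W), (0,5)(W), (5,1)(W) are all W)
Every other cell has at least one move into one of the L cells above, so it is W.
L cells per row: a=0: 4, a=1: 2, a=2: 4, a=3: 2, a=4: 4, a=5: 2; total 18.

18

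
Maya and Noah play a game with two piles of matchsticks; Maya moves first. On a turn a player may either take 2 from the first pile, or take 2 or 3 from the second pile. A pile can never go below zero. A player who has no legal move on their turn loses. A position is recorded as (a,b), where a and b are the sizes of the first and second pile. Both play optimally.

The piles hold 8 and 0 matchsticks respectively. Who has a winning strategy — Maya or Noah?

Classify positions by backward induction: terminal positions (no move available) are L. From any other position, the mover wins iff some move reaches an L.
No move ever increases a pile, so every position that can arise here has a ≤ 8 and b ≤ 0; it is enough to label the cells with 0 ≤ a ≤ 8 and 0 ≤ b ≤ 0.
Every move lowers a or b (never raises either), so fill the grid row by row in increasing a, and left to right within a row: each cell's successors are then already labelled.
      b=0
a=0:    L
a=1:    L
a=2:    W
a=3:    W
a=4:    L
a=5:    L
a=6:    W
a=7:    W
a=8:    L
Cells with no legal move (terminal, hence L): (0,0), (1,0).
The remaining L cells, each justified by listing all of its moves:
(4,0): →(2,0)(W) only, which is W, so L
(5,0): →(3,0)(W) only, which is W, so L
(8,0): →(6,0)(W) only, which is W, so L
Every other cell has at least one move into one of the L cells above, so it is W.
The starting position (8,0) is L: whatever Maya does, the opponent receives a W position.

Noah wins.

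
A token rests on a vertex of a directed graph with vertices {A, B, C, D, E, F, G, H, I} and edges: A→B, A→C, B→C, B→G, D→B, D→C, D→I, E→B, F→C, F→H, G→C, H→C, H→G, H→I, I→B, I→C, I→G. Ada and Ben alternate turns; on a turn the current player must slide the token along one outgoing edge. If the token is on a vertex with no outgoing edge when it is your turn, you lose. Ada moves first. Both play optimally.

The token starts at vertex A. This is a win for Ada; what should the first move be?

Move to C.

Use the standard recursion: the mover loses at a terminal position; elsewhere, the mover wins exactly when some move hands the opponent an L position.
Every edge goes from a vertex to one that appears earlier in the order C, G, B, A, I, H, E, F, D, so processing vertices in that order labels each vertex after all of its successors.
C: no outgoing edge → L
G: →C(L), so W
B: →C(L), so W
A: →C(L), so W
I: →C(L), so W
H: →C(L), so W
E: →B(W) only, which is W, so L
F: →C(L), so W
D: →C(L), so W
From A, the L positions reachable in one move are: C.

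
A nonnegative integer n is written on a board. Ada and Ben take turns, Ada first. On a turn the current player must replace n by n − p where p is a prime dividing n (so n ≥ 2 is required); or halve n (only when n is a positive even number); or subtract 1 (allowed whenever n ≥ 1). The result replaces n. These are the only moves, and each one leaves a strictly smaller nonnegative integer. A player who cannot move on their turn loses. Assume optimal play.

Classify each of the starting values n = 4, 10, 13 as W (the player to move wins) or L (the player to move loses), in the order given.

Positions with no move are L. A position that does have a move is losing for the player to move precisely when every available move leads to a winning position for the opponent. Fill in the labels:
n=0: no move → L
n=1: reaches L-position 0 → W
n=2: reaches L-position 0 → W
n=3: reaches L-position 0 → W
n=4: only reaches 2(W), 3(W), all W → L
n=5: reaches L-position 0 → W
n=6: reaches L-position 4 → W
n=7: reaches L-position 0 → W
n=8: reaches L-position 4 → W
n=9: only reaches 6(W), 8(W), all W → L
n=10: reaches L-position 9 → W
n=11: reaches L-position 0 → W
n=12: reaches L-position 9 → W
n=13: reaches L-position 0 → W

4: L, 10: W, 13: W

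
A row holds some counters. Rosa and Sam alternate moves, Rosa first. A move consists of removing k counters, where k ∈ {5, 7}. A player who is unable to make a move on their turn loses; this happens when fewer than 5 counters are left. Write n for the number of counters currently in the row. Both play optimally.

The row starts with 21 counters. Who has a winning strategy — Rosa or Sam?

Use the standard recursion: the mover loses at a terminal position; elsewhere, the mover wins exactly when some move hands the opponent an L position.
n=0: no move → L
n=1: no move → L
n=2: no move → L
n=3: no move → L
n=4: no move → L
n=5: can move to 0, which is L ⇒ W
n=6: can move to 1, which is L ⇒ W
n=7: can move to 2, which is L ⇒ W
n=8: can move to 3, which is L ⇒ W
n=9: can move to 4, which is L ⇒ W
n=10: can move to 3, which is L ⇒ W
n=11: can move to 4, which is L ⇒ W
n=12: moves to 7(W), 5(W); every one is W ⇒ L
n=13: moves to 8(W), 6(W); every one is W ⇒ L
n=14: moves to 9(W), 7(W); every one is W ⇒ L
n=15: moves to 10(W), 8(W); every one is W ⇒ L
n=16: moves to 11(W), 9(W); every one is W ⇒ L
n=17: can move to 12, which is L ⇒ W
n=18: can move to 13, which is L ⇒ W
n=19: can move to 14, which is L ⇒ W
n=20: can move to 15, which is L ⇒ W
n=21: can move to 16, which is L ⇒ W
From 21 Rosa can remove 5, leaving 16, reaching an L position.

Rosa wins.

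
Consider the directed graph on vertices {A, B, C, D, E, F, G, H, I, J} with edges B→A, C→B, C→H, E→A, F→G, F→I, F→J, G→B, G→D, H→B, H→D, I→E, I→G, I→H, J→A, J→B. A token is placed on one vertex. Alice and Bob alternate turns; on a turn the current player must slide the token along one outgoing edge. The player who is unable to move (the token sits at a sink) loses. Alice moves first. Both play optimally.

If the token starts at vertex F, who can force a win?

Positions with no move are L. A position that does have a move is losing for the player to move precisely when every available move leads to a winning position for the opponent. Fill in the labels:
Every edge goes from a vertex to one that appears earlier in the order A, D, B, H, E, G, J, I, C, F, so processing vertices in that order labels each vertex after all of its successors.
A: no outgoing edge → L
D: no outgoing edge → L
B: can move to A, which is L ⇒ W
H: can move to D, which is L ⇒ W
E: can move to A, which is L ⇒ W
G: can move to D, which is L ⇒ W
J: can move to A, which is L ⇒ W
I: moves to G(W), E(W), H(W); every one is W ⇒ L
C: moves to H(W), B(W); every one is W ⇒ L
F: can move to I, which is L ⇒ W
The starting position F is W: Alice should move to I, handing over an L position.

Alice wins.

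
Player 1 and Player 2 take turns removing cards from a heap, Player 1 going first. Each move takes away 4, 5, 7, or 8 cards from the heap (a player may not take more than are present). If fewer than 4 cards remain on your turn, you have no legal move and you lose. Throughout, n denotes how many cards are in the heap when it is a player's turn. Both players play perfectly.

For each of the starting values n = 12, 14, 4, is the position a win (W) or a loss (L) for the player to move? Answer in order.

Positions with no move are L. A position that does have a move is losing for the player to move precisely when every available move leads to a winning position for the opponent. Fill in the labels:
n=0: no move → L
n=1: no move → L
n=2: no move → L
n=3: no move → L
n=4: can move to 0, which is L ⇒ W
n=5: can move to 1, which is L ⇒ W
n=6: can move to 2, which is L ⇒ W
n=7: can move to 3, which is L ⇒ W
n=8: can move to 3, which is L ⇒ W
n=9: can move to 2, which is L ⇒ W
n=10: can move to 3, which is L ⇒ W
n=11: can move to 3, which is L ⇒ W
n=12: moves to 8(W), 7(W), 5(W), 4(W); every one is W ⇒ L
n=13: moves to 9(W), 8(W), 6(W), 5(W); every one is W ⇒ L
n=14: moves to 10(W), 9(W), 7(W), 6(W); every one is W ⇒ L

12: L, 14: L, 4: W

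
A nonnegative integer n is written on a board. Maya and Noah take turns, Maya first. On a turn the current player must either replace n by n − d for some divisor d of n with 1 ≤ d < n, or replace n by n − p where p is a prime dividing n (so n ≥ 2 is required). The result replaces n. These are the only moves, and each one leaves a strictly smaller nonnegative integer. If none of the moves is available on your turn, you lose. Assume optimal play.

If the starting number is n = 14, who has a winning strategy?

Noah wins.

Use the standard recursion: the mover loses at a terminal position; elsewhere, the mover wins exactly when some move hands the opponent an L position.
n=0: no move → L
n=1: no move → L
n=2: W (go to 0, an L position)
n=3: W (go to 0, an L position)
n=4: L (options 2(W), 3(W) are all W)
n=5: W (go to 0, an L position)
n=6: W (go to 4, an L position)
n=7: W (go to 0, an L position)
n=8: W (go to 4, an L position)
n=9: L (options 6(W), 8(W) are all W)
n=10: W (go to 9, an L position)
n=11: W (go to 0, an L position)
n=12: W (go to 9, an L position)
n=13: W (go to 0, an L position)
n=14: L (options 7(W), 12(W), 13(W) are all W)
Every move from 14 reaches a W position, so the mover loses.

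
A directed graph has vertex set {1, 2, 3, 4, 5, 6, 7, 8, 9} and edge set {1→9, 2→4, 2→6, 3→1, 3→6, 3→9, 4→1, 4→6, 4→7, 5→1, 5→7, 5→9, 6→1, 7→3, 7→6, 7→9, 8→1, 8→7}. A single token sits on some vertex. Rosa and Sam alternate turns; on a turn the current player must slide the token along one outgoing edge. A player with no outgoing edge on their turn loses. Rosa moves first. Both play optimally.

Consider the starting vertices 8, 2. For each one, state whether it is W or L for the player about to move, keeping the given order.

8: L, 2: W

Use the standard recursion: the mover loses at a terminal position; elsewhere, the mover wins exactly when some move hands the opponent an L position.
Every edge goes from a vertex to one that appears earlier in the order 9, 1, 6, 3, 7, 4, 2, 5, 8, so processing vertices in that order labels each vertex after all of its successors.
9: no outgoing edge → L
1: can move to 9, which is L ⇒ W
6: the only move is to 1(W), a W ⇒ L
3: can move to 6, which is L ⇒ W
7: can move to 6, which is L ⇒ W
4: can move to 6, which is L ⇒ W
2: can move to 6, which is L ⇒ W
5: can move to 9, which is L ⇒ W
8: moves to 7(W), 1(W); every one is W ⇒ L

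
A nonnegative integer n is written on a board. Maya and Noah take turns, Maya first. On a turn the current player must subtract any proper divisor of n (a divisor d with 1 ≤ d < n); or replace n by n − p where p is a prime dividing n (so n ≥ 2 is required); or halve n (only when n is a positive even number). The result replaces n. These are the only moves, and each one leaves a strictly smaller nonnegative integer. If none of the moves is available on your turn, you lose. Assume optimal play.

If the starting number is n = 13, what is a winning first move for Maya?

Move to 0.

Use the standard recursion: the mover loses at a terminal position; elsewhere, the mover wins exactly when some move hands the opponent an L position.
n=0: no move → L
n=1: no move → L
n=2: →0(L), so W
n=3: →0(L), so W
n=4: →2(W), 3(W) — all W, so L
n=5: →0(L), so W
n=6: →4(L), so W
n=7: →0(L), so W
n=8: →4(L), so W
n=9: →6(W), 8(W) — all W, so L
n=10: →9(L), so W
n=11: →0(L), so W
n=12: →9(L), so W
n=13: →0(L), so W
From 13, the L positions reachable in one move are: 0.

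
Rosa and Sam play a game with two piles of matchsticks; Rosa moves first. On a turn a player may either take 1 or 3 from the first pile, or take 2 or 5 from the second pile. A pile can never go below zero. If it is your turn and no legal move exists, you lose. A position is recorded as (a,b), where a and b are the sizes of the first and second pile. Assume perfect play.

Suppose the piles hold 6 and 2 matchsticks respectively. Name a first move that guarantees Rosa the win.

Compute win/loss labels from the base case upward. A position with no move is L. Any other position is W if it can reach an L in one move, else L.
No move ever increases a pile, so every position that can arise here has a ≤ 6 and b ≤ 2; it is enough to label the cells with 0 ≤ a ≤ 6 and 0 ≤ b ≤ 2.
Every move lowers a or b (never raises either), so fill the grid row by row in increasing a, and left to right within a row: each cell's successors are then already labelled.
      b=0  b=1  b=2
a=0:    L    L    W
a=1:    W    W    L
a=2:    L    L    W
a=3:    W    W    L
a=4:    L    L    W
a=5:    W    W    L
a=6:    L    L    W
Cells with no legal move (terminal, hence L): (0,0), (0,1).
The remaining L cells, each justified by listing all of its moves:
(1,2): L (options (0,2)(W), (1,0)(W) are all W)
(2,0): L (sole option (1,0)(W) is W)
(2,1): L (sole option (1,1)(W) is W)
(3,2): L (options (2,2)(W), (0,2)(W), (3,0)(W) are all W)
(4,0): L (options (3,0)(W), (1,0)(W) are all W)
(4,1): L (options (3,1)(W), (1,1)(W) are all W)
(5,2): L (options (4,2)(W), (2,2)(W), (5,0)(W) are all W)
(6,0): L (options (5,0)(W), (3,0)(W) are all W)
(6,1): L (options (5,1)(W), (3,1)(W) are all W)
Every other cell has at least one move into one of the L cells above, so it is W.
From (6,2), the L positions reachable in one move are: (5,2), (3,2), (6,0). Any move reaching one of these is winning.

Move to (5,2).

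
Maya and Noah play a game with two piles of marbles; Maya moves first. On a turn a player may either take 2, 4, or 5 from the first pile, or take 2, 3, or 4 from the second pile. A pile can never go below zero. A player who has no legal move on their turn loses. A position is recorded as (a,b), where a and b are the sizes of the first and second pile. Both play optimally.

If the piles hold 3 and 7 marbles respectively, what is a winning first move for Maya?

Move to (1,7).

Use the standard recursion: the mover loses at a terminal position; elsewhere, the mover wins exactly when some move hands the opponent an L position.
No move ever increases a pile, so every position that can arise here has a ≤ 3 and b ≤ 7; it is enough to label the cells with 0 ≤ a ≤ 3 and 0 ≤ b ≤ 7.
Every move lowers a or b (never raises either), so fill the grid row by row in increasing a, and left to right within a row: each cell's successors are then already labelled.
      b=0  b=1  b=2  b=3  b=4  b=5  b=6  b=7
a=0:    L    L    W    W    W    W    L    L
a=1:    L    L    W    W    W    W    L    L
a=2:    W    W    L    L    W    W    W    W
a=3:    W    W    L    L    W    W    W    W
Cells with no legal move (terminal, hence L): (0,0), (0,1), (1,0), (1,1).
The remaining L cells, each justified by listing all of its moves:
(0,6): only reaches (0,4)(W), (0,3)(W), (0,2)(W), all W → L
(0,7): only reaches (0,5)(W), (0,4)(W), (0,3)(W), all W → L
(1,6): only reaches (1,4)(W), (1,3)(W), (1,2)(W), all W → L
(1,7): only reaches (1,5)(W), (1,4)(W), (1,3)(W), all W → L
(2,2): only reaches (0,2)(W), (2,0)(W), all W → L
(2,3): only reaches (0,3)(W), (2,1)(W), (2,0)(W), all W → L
(3,2): only reaches (1,2)(W), (3,0)(W), all W → L
(3,3): only reaches (1,3)(W), (3,1)(W), (3,0)(W), all W → L
Every other cell has at least one move into one of the L cells above, so it is W.
From (3,7), the L positions reachable in one move are: (1,7), (3,3). Any move reaching one of these is winning.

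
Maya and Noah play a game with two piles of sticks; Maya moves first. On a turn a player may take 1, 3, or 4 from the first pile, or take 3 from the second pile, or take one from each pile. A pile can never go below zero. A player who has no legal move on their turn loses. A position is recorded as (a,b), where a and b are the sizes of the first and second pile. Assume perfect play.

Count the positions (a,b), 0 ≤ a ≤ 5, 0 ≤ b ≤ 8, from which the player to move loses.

Positions with no move are L. A position that does have a move is losing for the player to move precisely when every available move leads to a winning position for the opponent. Fill in the labels:
Every move lowers a or b (never raises either), so fill the grid row by row in increasing a, and left to right within a row: each cell's successors are then already labelled.
      b=0  b=1  b=2  b=3  b=4  b=5  b=6  b=7  b=8
a=0:    L    L    L    W    W    W    L    L    L
a=1:    W    W    W    W    L    L    W    W    W
a=2:    L    L    L    W    W    W    W    L    L
a=3:    W    W    W    W    L    L    W    W    W
a=4:    W    W    W    L    W    W    W    W    W
a=5:    W    W    W    W    W    W    L    W    W
Cells with no legal move (terminal, hence L): (0,0), (0,1), (0,2).
The remaining L cells, each justified by listing all of its moves:
(0,6): →(0,3)(W) only, which is W, so L
(0,7): →(0,4)(W) only, which is W, so L
(0,8): →(0,5)(W) only, which is W, so L
(1,4): →(0,4)(W), (1,1)(W), (0,3)(W) — all W, so L
(1,5): →(0,5)(W), (1,2)(W), (0,4)(W) — all W, so L
(2,0): →(1,0)(W) only, which is W, so L
(2,1): →(1,1)(W), (1,0)(W) — all W, so L
(2,2): →(1,2)(W), (1,1)(W) — all W, so L
(2,7): →(1,7)(W), (2,4)(W), (1,6)(W) — all W, so L
(2,8): →(1,8)(W), (2,5)(W), (1,7)(W) — all W, so L
(3,4): →(2,4)(W), (0,4)(W), (3,1)(W), (2,3)(W) — all W, so L
(3,5): →(2,5)(W), (0,5)(W), (3,2)(W), (2,4)(W) — all W, so L
(4,3): →(3,3)(W), (1,3)(W), (0,3)(W), (4,0)(W), (3,2)(W) — all W, so L
(5,6): →(4,6)(W), (2,6)(W), (1,6)(W), (5,3)(W), (4,5)(W) — all W, so L
Every other cell has at least one move into one of the L cells above, so it is W.
L cells per row: a=0: 6, a=1: 2, a=2: 5, a=3: 2, a=4: 1, a=5: 1; total 17.

17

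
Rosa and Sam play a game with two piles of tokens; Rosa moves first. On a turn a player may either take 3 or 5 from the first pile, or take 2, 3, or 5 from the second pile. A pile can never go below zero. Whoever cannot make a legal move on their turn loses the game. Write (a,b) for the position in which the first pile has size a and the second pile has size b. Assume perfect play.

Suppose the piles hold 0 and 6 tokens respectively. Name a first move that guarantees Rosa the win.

Positions with no move are L. A position that does have a move is losing for the player to move precisely when every available move leads to a winning position for the opponent. Fill in the labels:
No move ever increases a pile, so every position that can arise here has a ≤ 0 and b ≤ 6; it is enough to label the cells with 0 ≤ a ≤ 0 and 0 ≤ b ≤ 6.
Every move lowers a or b (never raises either), so fill the grid row by row in increasing a, and left to right within a row: each cell's successors are then already labelled.
      b=0  b=1  b=2  b=3  b=4  b=5  b=6
a=0:    L    L    W    W    W    W    W
Cells with no legal move (terminal, hence L): (0,0), (0,1).
Every other cell has at least one move into one of the L cells above, so it is W.
From (0,6), the L positions reachable in one move are: (0,1).

Move to (0,1).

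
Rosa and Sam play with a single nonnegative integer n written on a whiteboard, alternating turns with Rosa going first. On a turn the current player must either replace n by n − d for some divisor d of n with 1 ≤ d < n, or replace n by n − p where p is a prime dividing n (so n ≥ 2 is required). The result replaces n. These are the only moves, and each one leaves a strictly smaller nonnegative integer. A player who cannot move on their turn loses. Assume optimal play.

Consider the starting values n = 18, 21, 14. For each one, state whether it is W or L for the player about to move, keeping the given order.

Classify positions by backward induction: terminal positions (no move available) are L. From any other position, the mover wins iff some move reaches an L.
n=0: no move → L
n=1: no move → L
n=2: W (go to 0, an L position)
n=3: W (go to 0, an L position)
n=4: L (options 2(W), 3(W) are all W)
n=5: W (go to 0, an L position)
n=6: W (go to 4, an L position)
n=7: W (go to 0, an L position)
n=8: W (go to 4, an L position)
n=9: L (options 6(W), 8(W) are all W)
n=10: W (go to 9, an L position)
n=11: W (go to 0, an L position)
n=12: W (go to 9, an L position)
n=13: W (go to 0, an L position)
n=14: L (options 7(W), 12(W), 13(W) are all W)
n=15: W (go to 14, an L position)
n=16: W (go to 14, an L position)
n=17: W (go to 0, an L position)
n=18: W (go to 9, an L position)
n=19: W (go to 0, an L position)
n=20: L (options 10(W), 15(W), 16(W), 18(W), 19(W) are all W)
n=21: W (go to 14, an L position)

18: W, 21: W, 14: L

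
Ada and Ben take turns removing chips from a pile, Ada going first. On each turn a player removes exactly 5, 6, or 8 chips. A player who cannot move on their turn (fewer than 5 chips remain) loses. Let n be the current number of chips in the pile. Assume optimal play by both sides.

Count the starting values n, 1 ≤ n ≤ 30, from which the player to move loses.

Build the W/L table. Terminal = L. A non-terminal position is W if it has a move to some L; otherwise it is L.
n=0: no move → L
n=1: no move → L
n=2: no move → L
n=3: no move → L
n=4: no move → L
n=5: can move to 0, which is L ⇒ W
n=6: can move to 1, which is L ⇒ W
n=7: can move to 2, which is L ⇒ W
n=8: can move to 3, which is L ⇒ W
n=9: can move to 4, which is L ⇒ W
n=10: can move to 4, which is L ⇒ W
n=11: can move to 3, which is L ⇒ W
n=12: can move to 4, which is L ⇒ W
n=13: moves to 8(W), 7(W), 5(W); every one is W ⇒ L
n=14: moves to 9(W), 8(W), 6(W); every one is W ⇒ L
n=15: moves to 10(W), 9(W), 7(W); every one is W ⇒ L
n=16: moves to 11(W), 10(W), 8(W); every one is W ⇒ L
n=17: moves to 12(W), 11(W), 9(W); every one is W ⇒ L
n=18: can move to 13, which is L ⇒ W
n=19: can move to 14, which is L ⇒ W
n=20: can move to 15, which is L ⇒ W
n=21: can move to 16, which is L ⇒ W
n=22: can move to 17, which is L ⇒ W
n=23: can move to 17, which is L ⇒ W
n=24: can move to 16, which is L ⇒ W
n=25: can move to 17, which is L ⇒ W
n=26: moves to 21(W), 20(W), 18(W); every one is W ⇒ L
n=27: moves to 22(W), 21(W), 19(W); every one is W ⇒ L
n=28: moves to 23(W), 22(W), 20(W); every one is W ⇒ L
n=29: moves to 24(W), 23(W), 21(W); every one is W ⇒ L
n=30: moves to 25(W), 24(W), 22(W); every one is W ⇒ L
L entries with 1 ≤ n ≤ 30 (n=0 is outside the asked range and is not counted): n = 1, 2, 3, 4, 13, 14, 15, 16, 17, 26, 27, 28, 29, 30; that makes 14.

14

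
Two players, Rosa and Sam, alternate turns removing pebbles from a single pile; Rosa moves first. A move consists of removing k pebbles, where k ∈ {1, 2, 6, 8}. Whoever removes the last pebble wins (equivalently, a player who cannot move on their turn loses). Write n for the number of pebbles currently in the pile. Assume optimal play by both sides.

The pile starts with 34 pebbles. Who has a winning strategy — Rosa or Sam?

Rosa wins.

Use the standard recursion: the mover loses at a terminal position; elsewhere, the mover wins exactly when some move hands the opponent an L position.
n=0: no move → L
n=1: reaches L-position 0 → W
n=2: reaches L-position 0 → W
n=3: only reaches 2(W), 1(W), all W → L
n=4: reaches L-position 3 → W
n=5: reaches L-position 3 → W
n=6: reaches L-position 0 → W
n=7: only reaches 6(W), 5(W), 1(W), all W → L
n=8: reaches L-position 7 → W
n=9: reaches L-position 7 → W
n=10: only reaches 9(W), 8(W), 4(W), 2(W), all W → L
n=11: reaches L-position 10 → W
n=12: reaches L-position 10 → W
n=13: reaches L-position 7 → W
n=14: only reaches 13(W), 12(W), 8(W), 6(W), all W → L
n=15: reaches L-position 14 → W
n=16: reaches L-position 14 → W
n=17: only reaches 16(W), 15(W), 11(W), 9(W), all W → L
n=18: reaches L-position 17 → W
n=19: reaches L-position 17 → W
n=20: reaches L-position 14 → W
n=21: only reaches 20(W), 19(W), 15(W), 13(W), all W → L
n=22: reaches L-position 21 → W
n=23: reaches L-position 21 → W
n=24: only reaches 23(W), 22(W), 18(W), 16(W), all W → L
n=25: reaches L-position 24 → W
n=26: reaches L-position 24 → W
n=27: reaches L-position 21 → W
n=28: only reaches 27(W), 26(W), 22(W), 20(W), all W → L
n=29: reaches L-position 28 → W
n=30: reaches L-position 28 → W
n=31: only reaches 30(W), 29(W), 25(W), 23(W), all W → L
n=32: reaches L-position 31 → W
n=33: reaches L-position 31 → W
n=34: reaches L-position 28 → W
The starting position 34 is W: Rosa should remove 6, leaving 28, handing over an L position.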